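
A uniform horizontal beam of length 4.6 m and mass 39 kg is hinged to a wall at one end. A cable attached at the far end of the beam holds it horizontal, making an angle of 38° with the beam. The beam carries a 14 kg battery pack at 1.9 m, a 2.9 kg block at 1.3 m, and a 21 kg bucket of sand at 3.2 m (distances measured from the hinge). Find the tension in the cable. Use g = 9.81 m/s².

T ≈ 649 N

Sum moments about the hinge (the unknown hinge reaction has zero arm there).
Beam weight: 39 × 9.81 = 382.6 N down at 2.3 m → arm 2.3 m, τ = 382.6 × 2.3 = 880 N·m clockwise.
Battery pack: 14 × 9.81 = 137.3 N down at 1.9 m → arm 1.9 m, τ = 137.3 × 1.9 = 260.9 N·m clockwise.
Block: 2.9 × 9.81 = 28.45 N down at 1.3 m → arm 1.3 m, τ = 28.45 × 1.3 = 36.98 N·m clockwise.
Bucket of sand: 21 × 9.81 = 206 N down at 3.2 m → arm 3.2 m, τ = 206 × 3.2 = 659.2 N·m clockwise.
Total clockwise load moment = 1837 N·m.
The cable tension T acts at 4.6 m; only its component perpendicular to the beam, T sinθ, produces torque. sin 38° = 0.6157.
Στ = 0 ⇒ T × 4.6 × 0.6157 = 1837 ⇒ T = 1837 / 2.832 = 649 N.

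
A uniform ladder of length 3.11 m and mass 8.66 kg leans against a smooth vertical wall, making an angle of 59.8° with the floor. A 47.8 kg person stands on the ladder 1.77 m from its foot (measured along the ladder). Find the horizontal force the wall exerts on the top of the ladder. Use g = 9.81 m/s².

Choose the foot of the ladder as the axis so the floor normal and friction both act there and drop out.
Ladder weight 8.66×9.81 = 84.95 N acts at 1.555 m along the ladder; its horizontal arm is 1.555·cos59.8° = 0.7822 m → τ = 66.45 N·m clockwise.
Person: 47.8×9.81 = 468.9 N at 1.77 m → arm 0.8903 m → τ = 417.5 N·m clockwise.
Wall normal N acts horizontally at the top; its moment arm is the height L sinθ = 3.11·sin59.8° = 2.688 m, counterclockwise.
For rotational equilibrium, N × 2.688 = 483.9, so N = 180 N.

N_wall ≈ 180 N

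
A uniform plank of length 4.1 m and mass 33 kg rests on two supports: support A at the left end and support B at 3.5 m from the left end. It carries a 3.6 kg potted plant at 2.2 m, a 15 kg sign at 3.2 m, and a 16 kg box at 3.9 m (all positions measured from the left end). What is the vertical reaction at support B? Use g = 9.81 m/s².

R_B ≈ 521 N

Take moments about support A.
Beam weight: 33 × 9.81 = 323.7 N down at 2.05 m → arm 2.05 m, τ = 323.7 × 2.05 = 663.6 N·m clockwise.
Potted plant: 3.6 × 9.81 = 35.32 N down at 2.2 m → arm 2.2 m, τ = 35.32 × 2.2 = 77.7 N·m clockwise.
Sign: 15 × 9.81 = 147.2 N down at 3.2 m → arm 3.2 m, τ = 147.2 × 3.2 = 471 N·m clockwise.
Box: 16 × 9.81 = 157 N down at 3.9 m → arm 3.9 m, τ = 157 × 3.9 = 612.3 N·m clockwise.
Net load moment about support A = 1825 N·m clockwise.
Reaction R at support B is upward at 3.5 m, arm 3.5 m → moment R × 3.5 counterclockwise.
Στ = 0 ⇒ R × 3.5 = 1825 ⇒ R = 521 N.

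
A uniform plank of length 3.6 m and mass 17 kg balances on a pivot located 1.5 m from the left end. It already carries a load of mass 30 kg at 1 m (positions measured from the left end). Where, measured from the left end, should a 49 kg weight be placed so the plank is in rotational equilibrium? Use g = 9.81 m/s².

Taking torques about the pivot (at 1.5 m from the left end):
Beam weight: 17 × 9.81 = 166.8 N down at 1.8 m → arm 0.3 m, τ = 166.8 × 0.3 = 50.04 N·m clockwise.
Load: 30 × 9.81 = 294.3 N down at 1 m → arm 0.5 m, τ = 294.3 × 0.5 = 147.2 N·m counterclockwise.
Net moment of existing loads = 97.16 N·m counterclockwise.
The weight weighs 49 × 9.81 = 480.7 N and must supply an equal clockwise moment, so its lever arm about the pivot is 97.16 / 480.7 = 0.202 m.
That puts it at 1.5 + 0.202 = 1.7 m from the left end.

x ≈ 1.7 m from the left end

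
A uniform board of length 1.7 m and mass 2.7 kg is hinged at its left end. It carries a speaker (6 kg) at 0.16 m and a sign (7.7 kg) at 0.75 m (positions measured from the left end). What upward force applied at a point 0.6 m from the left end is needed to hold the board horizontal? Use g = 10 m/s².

Sum moments about the left end (the unknown pivot reaction has zero arm there).
Beam weight: 2.7 × 10 = 27 N down at 0.85 m → arm 0.85 m, τ = 27 × 0.85 = 22.95 N·m clockwise.
Speaker: 6 × 10 = 60 N down at 0.16 m → arm 0.16 m, τ = 60 × 0.16 = 9.6 N·m clockwise.
Sign: 7.7 × 10 = 77 N down at 0.75 m → arm 0.75 m, τ = 77 × 0.75 = 57.75 N·m clockwise.
Net moment of the loads = 90.3 N·m clockwise.
The upward force F acts at a point 0.6 m from the left end, arm 0.6 m, giving F × 0.6 counterclockwise.
For rotational equilibrium, F × 0.6 = 90.3, so F = 90.3 / 0.6 = 150 N.

F ≈ 150 N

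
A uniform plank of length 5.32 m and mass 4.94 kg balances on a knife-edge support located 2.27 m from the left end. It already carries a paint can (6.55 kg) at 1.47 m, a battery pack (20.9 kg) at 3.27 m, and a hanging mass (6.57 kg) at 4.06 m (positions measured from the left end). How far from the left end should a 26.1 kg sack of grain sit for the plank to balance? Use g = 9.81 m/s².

x ≈ 1.15 m from the left end

Take moments about the knife-edge support (at 2.27 m from the left end).
Beam weight: 4.94 × 9.81 = 48.46 N down at 2.66 m → arm 0.39 m, τ = 48.46 × 0.39 = 18.9 N·m clockwise.
Paint can: 6.55 × 9.81 = 64.26 N down at 1.47 m → arm 0.8 m, τ = 64.26 × 0.8 = 51.41 N·m counterclockwise.
Battery pack: 20.9 × 9.81 = 205 N down at 3.27 m → arm 1 m, τ = 205 × 1 = 205 N·m clockwise.
Hanging mass: 6.57 × 9.81 = 64.45 N down at 4.06 m → arm 1.79 m, τ = 64.45 × 1.79 = 115.4 N·m clockwise.
Net moment of existing loads = 287.9 N·m clockwise.
The sack of grain weighs 26.1 × 9.81 = 256 N and must supply an equal counterclockwise moment, so its lever arm about the knife-edge support is 287.9 / 256 = 1.12 m.
That puts it at 2.27 − 1.12 = 1.15 m from the left end.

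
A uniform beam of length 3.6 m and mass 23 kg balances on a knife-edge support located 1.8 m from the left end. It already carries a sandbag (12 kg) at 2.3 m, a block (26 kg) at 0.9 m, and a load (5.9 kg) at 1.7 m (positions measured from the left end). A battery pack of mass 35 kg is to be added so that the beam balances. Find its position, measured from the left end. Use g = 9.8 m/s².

x ≈ 2.31 m from the left end

Take moments about the knife-edge support (at 1.8 m from the left end).
Beam weight: acts at the knife-edge support, moment arm 0 → no torque.
Sandbag: 12 × 9.8 = 117.6 N down at 2.3 m → arm 0.5 m, τ = 117.6 × 0.5 = 58.8 N·m clockwise.
Block: 26 × 9.8 = 254.8 N down at 0.9 m → arm 0.9 m, τ = 254.8 × 0.9 = 229.3 N·m counterclockwise.
Load: 5.9 × 9.8 = 57.82 N down at 1.7 m → arm 0.1 m, τ = 57.82 × 0.1 = 5.782 N·m counterclockwise.
Net moment of existing loads = 176.3 N·m counterclockwise.
The battery pack weighs 35 × 9.8 = 343 N and must supply an equal clockwise moment, so its lever arm about the knife-edge support is 176.3 / 343 = 0.514 m.
That puts it at 1.8 + 0.514 = 2.31 m from the left end.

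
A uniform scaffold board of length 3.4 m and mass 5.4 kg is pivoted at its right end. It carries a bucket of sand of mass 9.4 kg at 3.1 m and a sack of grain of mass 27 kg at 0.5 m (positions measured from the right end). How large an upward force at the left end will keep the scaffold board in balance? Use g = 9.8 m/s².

F ≈ 149 N

Taking torques about the right end:
Beam weight: 5.4 × 9.8 = 52.92 N down at 1.7 m → arm 1.7 m, τ = 52.92 × 1.7 = 89.96 N·m counterclockwise.
Bucket of sand: 9.4 × 9.8 = 92.12 N down at 3.1 m → arm 3.1 m, τ = 92.12 × 3.1 = 285.6 N·m counterclockwise.
Sack of grain: 27 × 9.8 = 264.6 N down at 0.5 m → arm 0.5 m, τ = 264.6 × 0.5 = 132.3 N·m counterclockwise.
Net moment of the loads = 507.9 N·m counterclockwise.
The upward force F acts at the left end, arm 3.4 m, giving F × 3.4 clockwise.
Balancing moments: F × 3.4 = 507.9, giving F = 507.9 / 3.4 = 149 N.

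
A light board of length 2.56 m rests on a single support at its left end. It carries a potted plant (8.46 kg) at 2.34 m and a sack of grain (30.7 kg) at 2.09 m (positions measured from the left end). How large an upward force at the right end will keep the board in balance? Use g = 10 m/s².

F ≈ 328 N

Sum moments about the left end (the unknown pivot reaction has zero arm there).
Potted plant: 8.46 × 10 = 84.6 N down at 2.34 m → arm 2.34 m, τ = 84.6 × 2.34 = 198 N·m clockwise.
Sack of grain: 30.7 × 10 = 307 N down at 2.09 m → arm 2.09 m, τ = 307 × 2.09 = 641.6 N·m clockwise.
Net moment of the loads = 839.6 N·m clockwise.
The upward force F acts at the right end, arm 2.56 m, giving F × 2.56 counterclockwise.
Setting net torque to zero: F × 2.56 = 839.6 → F = 839.6 / 2.56 = 328 N.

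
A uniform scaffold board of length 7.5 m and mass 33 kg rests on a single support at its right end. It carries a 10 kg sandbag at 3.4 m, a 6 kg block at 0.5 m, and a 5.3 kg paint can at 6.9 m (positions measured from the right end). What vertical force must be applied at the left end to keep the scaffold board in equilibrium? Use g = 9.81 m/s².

F ≈ 258 N

Sum moments about the right end (the unknown pivot reaction has zero arm there).
Beam weight: 33 × 9.81 = 323.7 N down at 3.75 m → arm 3.75 m, τ = 323.7 × 3.75 = 1214 N·m counterclockwise.
Sandbag: 10 × 9.81 = 98.1 N down at 3.4 m → arm 3.4 m, τ = 98.1 × 3.4 = 333.5 N·m counterclockwise.
Block: 6 × 9.81 = 58.86 N down at 0.5 m → arm 0.5 m, τ = 58.86 × 0.5 = 29.43 N·m counterclockwise.
Paint can: 5.3 × 9.81 = 51.99 N down at 6.9 m → arm 6.9 m, τ = 51.99 × 6.9 = 358.7 N·m counterclockwise.
Net moment of the loads = 1936 N·m counterclockwise.
The upward force F acts at the left end, arm 7.5 m, giving F × 7.5 clockwise.
Στ = 0 ⇒ F × 7.5 = 1936 ⇒ F = 1936 / 7.5 = 258 N.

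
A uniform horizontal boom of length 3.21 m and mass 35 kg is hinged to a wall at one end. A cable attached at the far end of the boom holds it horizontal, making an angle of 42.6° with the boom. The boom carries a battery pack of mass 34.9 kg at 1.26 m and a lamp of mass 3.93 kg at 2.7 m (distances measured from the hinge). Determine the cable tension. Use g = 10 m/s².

T ≈ 510 N

Choose the hinge as the axis so the unknown hinge reaction has zero arm there.
Beam weight: 35 × 10 = 350 N down at 1.605 m → arm 1.605 m, τ = 350 × 1.605 = 561.8 N·m clockwise.
Battery pack: 34.9 × 10 = 349 N down at 1.26 m → arm 1.26 m, τ = 349 × 1.26 = 439.7 N·m clockwise.
Lamp: 3.93 × 10 = 39.3 N down at 2.7 m → arm 2.7 m, τ = 39.3 × 2.7 = 106.1 N·m clockwise.
Total clockwise load moment = 1108 N·m.
The cable tension T acts at 3.21 m; only its component perpendicular to the boom, T sinθ, produces torque. sin 42.6° = 0.6769.
Setting net torque to zero: T × 3.21 × 0.6769 = 1108 → T = 1108 / 2.173 = 510 N.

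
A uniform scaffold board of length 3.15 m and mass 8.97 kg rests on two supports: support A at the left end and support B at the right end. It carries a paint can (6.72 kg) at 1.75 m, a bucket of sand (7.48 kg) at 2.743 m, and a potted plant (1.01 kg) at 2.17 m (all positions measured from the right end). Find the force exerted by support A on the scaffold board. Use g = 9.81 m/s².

About support B:
Beam weight: 8.97 × 9.81 = 88 N down at 1.575 m → arm 1.575 m, τ = 88 × 1.575 = 138.6 N·m counterclockwise.
Paint can: 6.72 × 9.81 = 65.92 N down at 1.75 m → arm 1.75 m, τ = 65.92 × 1.75 = 115.4 N·m counterclockwise.
Bucket of sand: 7.48 × 9.81 = 73.38 N down at 2.743 m → arm 2.743 m, τ = 73.38 × 2.743 = 201.3 N·m counterclockwise.
Potted plant: 1.01 × 9.81 = 9.908 N down at 2.17 m → arm 2.17 m, τ = 9.908 × 2.17 = 21.5 N·m counterclockwise.
Net load moment about support B = 476.8 N·m counterclockwise.
Reaction R at support A is upward at 3.15 m, arm 3.15 m → moment R × 3.15 clockwise.
For rotational equilibrium, R × 3.15 = 476.8, so R = 151 N.

R_A ≈ 151 N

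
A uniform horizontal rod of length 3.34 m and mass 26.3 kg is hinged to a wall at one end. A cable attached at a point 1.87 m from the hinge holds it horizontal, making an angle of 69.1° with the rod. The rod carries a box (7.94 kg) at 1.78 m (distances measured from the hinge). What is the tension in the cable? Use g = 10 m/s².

T ≈ 332 N

About the hinge:
Beam weight: 26.3 × 10 = 263 N down at 1.67 m → arm 1.67 m, τ = 263 × 1.67 = 439.2 N·m clockwise.
Box: 7.94 × 10 = 79.4 N down at 1.78 m → arm 1.78 m, τ = 79.4 × 1.78 = 141.3 N·m clockwise.
Total clockwise load moment = 580.5 N·m.
The cable tension T acts at 1.87 m; only its component perpendicular to the rod, T sinθ, produces torque. sin 69.1° = 0.9342.
Balancing moments: T × 1.87 × 0.9342 = 580.5, giving T = 580.5 / 1.747 = 332 N.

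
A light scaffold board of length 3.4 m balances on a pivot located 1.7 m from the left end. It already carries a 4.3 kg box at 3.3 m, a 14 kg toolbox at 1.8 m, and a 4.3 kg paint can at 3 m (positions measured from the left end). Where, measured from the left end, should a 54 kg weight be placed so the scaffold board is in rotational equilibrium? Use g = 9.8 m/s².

Take moments about the pivot (at 1.7 m from the left end).
Box: 4.3 × 9.8 = 42.14 N down at 3.3 m → arm 1.6 m, τ = 42.14 × 1.6 = 67.42 N·m clockwise.
Toolbox: 14 × 9.8 = 137.2 N down at 1.8 m → arm 0.1 m, τ = 137.2 × 0.1 = 13.72 N·m clockwise.
Paint can: 4.3 × 9.8 = 42.14 N down at 3 m → arm 1.3 m, τ = 42.14 × 1.3 = 54.78 N·m clockwise.
Net moment of existing loads = 135.9 N·m clockwise.
The weight weighs 54 × 9.8 = 529.2 N and must supply an equal counterclockwise moment, so its lever arm about the pivot is 135.9 / 529.2 = 0.257 m.
That puts it at 1.7 − 0.257 = 1.44 m from the left end.

x ≈ 1.44 m from the left end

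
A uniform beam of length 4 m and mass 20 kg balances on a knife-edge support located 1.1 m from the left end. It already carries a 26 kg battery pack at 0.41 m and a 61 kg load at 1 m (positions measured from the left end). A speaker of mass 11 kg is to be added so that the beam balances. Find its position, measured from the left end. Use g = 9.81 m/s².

x ≈ 1.65 m from the left end

Take moments about the knife-edge support (at 1.1 m from the left end).
Beam weight: 20 × 9.81 = 196.2 N down at 2 m → arm 0.9 m, τ = 196.2 × 0.9 = 176.6 N·m clockwise.
Battery pack: 26 × 9.81 = 255.1 N down at 0.41 m → arm 0.69 m, τ = 255.1 × 0.69 = 176 N·m counterclockwise.
Load: 61 × 9.81 = 598.4 N down at 1 m → arm 0.1 m, τ = 598.4 × 0.1 = 59.84 N·m counterclockwise.
Net moment of existing loads = 59.24 N·m counterclockwise.
The speaker weighs 11 × 9.81 = 107.9 N and must supply an equal clockwise moment, so its lever arm about the knife-edge support is 59.24 / 107.9 = 0.549 m.
That puts it at 1.1 + 0.549 = 1.65 m from the left end.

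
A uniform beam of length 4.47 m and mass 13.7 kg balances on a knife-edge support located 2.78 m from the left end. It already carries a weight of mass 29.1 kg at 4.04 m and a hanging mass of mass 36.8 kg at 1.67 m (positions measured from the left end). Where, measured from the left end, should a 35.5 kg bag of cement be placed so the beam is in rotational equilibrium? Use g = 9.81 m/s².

x ≈ 3.11 m from the left end

Taking torques about the knife-edge support (at 2.78 m from the left end):
Beam weight: 13.7 × 9.81 = 134.4 N down at 2.235 m → arm 0.545 m, τ = 134.4 × 0.545 = 73.25 N·m counterclockwise.
Weight: 29.1 × 9.81 = 285.5 N down at 4.04 m → arm 1.26 m, τ = 285.5 × 1.26 = 359.7 N·m clockwise.
Hanging mass: 36.8 × 9.81 = 361 N down at 1.67 m → arm 1.11 m, τ = 361 × 1.11 = 400.7 N·m counterclockwise.
Net moment of existing loads = 114.2 N·m counterclockwise.
The bag of cement weighs 35.5 × 9.81 = 348.3 N and must supply an equal clockwise moment, so its lever arm about the knife-edge support is 114.2 / 348.3 = 0.328 m.
That puts it at 2.78 + 0.328 = 3.11 m from the left end.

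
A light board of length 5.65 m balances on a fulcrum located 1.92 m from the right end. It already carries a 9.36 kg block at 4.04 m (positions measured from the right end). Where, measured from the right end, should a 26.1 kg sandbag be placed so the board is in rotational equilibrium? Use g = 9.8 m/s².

About the fulcrum (at 1.92 m from the right end):
Block: 9.36 × 9.8 = 91.73 N down at 4.04 m → arm 2.12 m, τ = 91.73 × 2.12 = 194.5 N·m counterclockwise.
Net moment of existing loads = 194.5 N·m counterclockwise.
The sandbag weighs 26.1 × 9.8 = 255.8 N and must supply an equal clockwise moment, so its lever arm about the fulcrum is 194.5 / 255.8 = 0.76 m.
That puts it at 1.92 − 0.76 = 1.16 m from the right end.

x ≈ 1.16 m from the right end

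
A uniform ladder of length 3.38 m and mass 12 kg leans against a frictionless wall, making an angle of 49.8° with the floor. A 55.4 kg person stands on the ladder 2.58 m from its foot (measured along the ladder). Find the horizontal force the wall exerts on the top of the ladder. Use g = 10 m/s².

Sum moments about the foot of the ladder (the floor normal and friction both act there and drop out).
Ladder weight 12×10 = 120 N acts at 1.69 m along the ladder; its horizontal arm is 1.69·cos49.8° = 1.091 m → τ = 130.9 N·m clockwise.
Person: 55.4×10 = 554 N at 2.58 m → arm 1.665 m → τ = 922.4 N·m clockwise.
Wall normal N acts horizontally at the top; its moment arm is the height L sinθ = 3.38·sin49.8° = 2.582 m, counterclockwise.
For rotational equilibrium, N × 2.582 = 1053, so N = 408 N.

N_wall ≈ 408 N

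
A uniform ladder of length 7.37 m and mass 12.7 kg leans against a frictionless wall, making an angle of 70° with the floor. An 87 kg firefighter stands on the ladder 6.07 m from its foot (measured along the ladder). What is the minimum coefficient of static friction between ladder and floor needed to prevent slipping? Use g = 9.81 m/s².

About the foot of the ladder:
Ladder weight 12.7×9.81 = 124.6 N acts at 3.685 m along the ladder; its horizontal arm is 3.685·cos70° = 1.26 m → τ = 157 N·m clockwise.
Firefighter: 87×9.81 = 853.5 N at 6.07 m → arm 2.076 m → τ = 1772 N·m clockwise.
Wall normal N acts horizontally at the top; its moment arm is the height L sinθ = 7.37·sin70° = 6.926 m, counterclockwise.
Setting net torque to zero: N × 6.926 = 1929 → N = 278.5 N.
ΣFx = 0 ⇒ f = N_wall = 278.5 N. ΣFy = 0 ⇒ N_floor = 978.1 N.
μ_min = f / N_floor = 278.5 / 978.1 = 0.285.

μ_min ≈ 0.285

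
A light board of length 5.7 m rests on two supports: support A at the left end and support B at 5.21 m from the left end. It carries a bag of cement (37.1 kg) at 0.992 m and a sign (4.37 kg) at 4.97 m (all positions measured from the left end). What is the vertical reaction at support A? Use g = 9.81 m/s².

R_A ≈ 297 N

About support B:
Bag of cement: 37.1 × 9.81 = 364 N down at 0.992 m → arm 4.218 m, τ = 364 × 4.218 = 1535 N·m counterclockwise.
Sign: 4.37 × 9.81 = 42.87 N down at 4.97 m → arm 0.24 m, τ = 42.87 × 0.24 = 10.29 N·m counterclockwise.
Net load moment about support B = 1545 N·m counterclockwise.
Reaction R at support A is upward at 0 m, arm 5.21 m → moment R × 5.21 clockwise.
For rotational equilibrium, R × 5.21 = 1545, so R = 297 N.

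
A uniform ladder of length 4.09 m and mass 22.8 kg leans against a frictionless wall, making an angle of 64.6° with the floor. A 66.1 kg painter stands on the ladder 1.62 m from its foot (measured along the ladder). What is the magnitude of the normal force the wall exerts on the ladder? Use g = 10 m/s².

About the foot of the ladder:
Ladder weight 22.8×10 = 228 N acts at 2.045 m along the ladder; its horizontal arm is 2.045·cos64.6° = 0.8772 m → τ = 200 N·m clockwise.
Painter: 66.1×10 = 661 N at 1.62 m → arm 0.6949 m → τ = 459.3 N·m clockwise.
Wall normal N acts horizontally at the top; its moment arm is the height L sinθ = 4.09·sin64.6° = 3.695 m, counterclockwise.
Balancing moments: N × 3.695 = 659.3, giving N = 178 N.

N_wall ≈ 178 N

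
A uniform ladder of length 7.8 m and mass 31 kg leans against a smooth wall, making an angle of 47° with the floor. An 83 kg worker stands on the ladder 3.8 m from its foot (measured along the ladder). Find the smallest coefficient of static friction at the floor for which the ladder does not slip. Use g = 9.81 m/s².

Taking torques about the foot of the ladder:
Ladder weight 31×9.81 = 304.1 N acts at 3.9 m along the ladder; its horizontal arm is 3.9·cos47° = 2.66 m → τ = 808.9 N·m clockwise.
Worker: 83×9.81 = 814.2 N at 3.8 m → arm 2.592 m → τ = 2110 N·m clockwise.
Wall normal N acts horizontally at the top; its moment arm is the height L sinθ = 7.8·sin47° = 5.705 m, counterclockwise.
Στ = 0 ⇒ N × 5.705 = 2919 ⇒ N = 511.7 N.
ΣFx = 0 ⇒ f = N_wall = 511.7 N. ΣFy = 0 ⇒ N_floor = 1118 N.
μ_min = f / N_floor = 511.7 / 1118 = 0.458.

μ_min ≈ 0.458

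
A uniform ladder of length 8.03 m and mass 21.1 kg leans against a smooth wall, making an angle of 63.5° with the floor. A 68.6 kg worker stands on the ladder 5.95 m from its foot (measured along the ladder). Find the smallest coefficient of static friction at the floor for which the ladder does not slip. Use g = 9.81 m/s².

μ_min ≈ 0.341

Take moments about the foot of the ladder.
Ladder weight 21.1×9.81 = 207 N acts at 4.015 m along the ladder; its horizontal arm is 4.015·cos63.5° = 1.791 m → τ = 370.7 N·m clockwise.
Worker: 68.6×9.81 = 673 N at 5.95 m → arm 2.655 m → τ = 1787 N·m clockwise.
Wall normal N acts horizontally at the top; its moment arm is the height L sinθ = 8.03·sin63.5° = 7.186 m, counterclockwise.
Balancing moments: N × 7.186 = 2158, giving N = 300.3 N.
ΣFx = 0 ⇒ f = N_wall = 300.3 N. ΣFy = 0 ⇒ N_floor = 880 N.
μ_min = f / N_floor = 300.3 / 880 = 0.341.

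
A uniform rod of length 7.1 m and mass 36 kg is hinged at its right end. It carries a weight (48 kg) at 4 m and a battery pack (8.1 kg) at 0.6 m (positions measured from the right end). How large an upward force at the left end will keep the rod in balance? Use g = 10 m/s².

Sum moments about the right end (the unknown pivot reaction has zero arm there).
Beam weight: 36 × 10 = 360 N down at 3.55 m → arm 3.55 m, τ = 360 × 3.55 = 1278 N·m counterclockwise.
Weight: 48 × 10 = 480 N down at 4 m → arm 4 m, τ = 480 × 4 = 1920 N·m counterclockwise.
Battery pack: 8.1 × 10 = 81 N down at 0.6 m → arm 0.6 m, τ = 81 × 0.6 = 48.6 N·m counterclockwise.
Net moment of the loads = 3247 N·m counterclockwise.
The upward force F acts at the left end, arm 7.1 m, giving F × 7.1 clockwise.
Στ = 0 ⇒ F × 7.1 = 3247 ⇒ F = 3247 / 7.1 = 457 N.

F ≈ 457 N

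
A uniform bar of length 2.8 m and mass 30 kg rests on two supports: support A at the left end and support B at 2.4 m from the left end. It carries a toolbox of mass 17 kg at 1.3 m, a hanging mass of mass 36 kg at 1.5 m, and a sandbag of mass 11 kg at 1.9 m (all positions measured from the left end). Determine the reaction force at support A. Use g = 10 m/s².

R_A ≈ 361 N

Sum moments about support B (its reaction then has zero moment arm).
Beam weight: 30 × 10 = 300 N down at 1.4 m → arm 1 m, τ = 300 × 1 = 300 N·m counterclockwise.
Toolbox: 17 × 10 = 170 N down at 1.3 m → arm 1.1 m, τ = 170 × 1.1 = 187 N·m counterclockwise.
Hanging mass: 36 × 10 = 360 N down at 1.5 m → arm 0.9 m, τ = 360 × 0.9 = 324 N·m counterclockwise.
Sandbag: 11 × 10 = 110 N down at 1.9 m → arm 0.5 m, τ = 110 × 0.5 = 55 N·m counterclockwise.
Net load moment about support B = 866 N·m counterclockwise.
Reaction R at support A is upward at 0 m, arm 2.4 m → moment R × 2.4 clockwise.
Στ = 0 ⇒ R × 2.4 = 866 ⇒ R = 361 N.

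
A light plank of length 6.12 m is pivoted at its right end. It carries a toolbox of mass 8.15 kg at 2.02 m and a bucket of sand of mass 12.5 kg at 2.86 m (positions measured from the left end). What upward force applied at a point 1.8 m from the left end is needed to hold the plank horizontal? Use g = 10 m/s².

Sum moments about the right end (the unknown pivot reaction has zero arm there).
Toolbox: 8.15 × 10 = 81.5 N down at 2.02 m → arm 4.1 m, τ = 81.5 × 4.1 = 334.1 N·m counterclockwise.
Bucket of sand: 12.5 × 10 = 125 N down at 2.86 m → arm 3.26 m, τ = 125 × 3.26 = 407.5 N·m counterclockwise.
Net moment of the loads = 741.6 N·m counterclockwise.
The upward force F acts at a point 1.8 m from the left end, arm 4.32 m, giving F × 4.32 clockwise.
Στ = 0 ⇒ F × 4.32 = 741.6 ⇒ F = 741.6 / 4.32 = 172 N.

F ≈ 172 N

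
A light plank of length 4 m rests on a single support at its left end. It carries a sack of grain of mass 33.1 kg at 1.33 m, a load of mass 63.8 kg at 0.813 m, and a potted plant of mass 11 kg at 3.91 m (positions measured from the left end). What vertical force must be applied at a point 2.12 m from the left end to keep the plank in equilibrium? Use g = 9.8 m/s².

About the left end:
Sack of grain: 33.1 × 9.8 = 324.4 N down at 1.33 m → arm 1.33 m, τ = 324.4 × 1.33 = 431.5 N·m clockwise.
Load: 63.8 × 9.8 = 625.2 N down at 0.813 m → arm 0.813 m, τ = 625.2 × 0.813 = 508.3 N·m clockwise.
Potted plant: 11 × 9.8 = 107.8 N down at 3.91 m → arm 3.91 m, τ = 107.8 × 3.91 = 421.5 N·m clockwise.
Net moment of the loads = 1361 N·m clockwise.
The upward force F acts at a point 2.12 m from the left end, arm 2.12 m, giving F × 2.12 counterclockwise.
Balancing moments: F × 2.12 = 1361, giving F = 1361 / 2.12 = 642 N.

F ≈ 642 N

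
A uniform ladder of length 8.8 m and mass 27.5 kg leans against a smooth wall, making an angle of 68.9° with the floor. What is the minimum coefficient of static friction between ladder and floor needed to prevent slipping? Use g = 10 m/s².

μ_min ≈ 0.193

Take moments about the foot of the ladder.
Ladder weight 27.5×10 = 275 N acts at 4.4 m along the ladder; its horizontal arm is 4.4·cos68.9° = 1.584 m → τ = 435.6 N·m clockwise.
Wall normal N acts horizontally at the top; its moment arm is the height L sinθ = 8.8·sin68.9° = 8.21 m, counterclockwise.
For rotational equilibrium, N × 8.21 = 435.6, so N = 53.06 N.
ΣFx = 0 ⇒ f = N_wall = 53.06 N. ΣFy = 0 ⇒ N_floor = 275 N.
μ_min = f / N_floor = 53.06 / 275 = 0.193.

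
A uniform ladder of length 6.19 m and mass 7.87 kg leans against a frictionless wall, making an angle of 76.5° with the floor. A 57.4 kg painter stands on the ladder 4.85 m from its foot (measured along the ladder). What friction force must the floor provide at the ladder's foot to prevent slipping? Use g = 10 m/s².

f ≈ 117 N

Sum moments about the foot of the ladder (the floor normal and friction both act there and drop out).
Ladder weight 7.87×10 = 78.7 N acts at 3.095 m along the ladder; its horizontal arm is 3.095·cos76.5° = 0.7225 m → τ = 56.86 N·m clockwise.
Painter: 57.4×10 = 574 N at 4.85 m → arm 1.132 m → τ = 649.8 N·m clockwise.
Wall normal N acts horizontally at the top; its moment arm is the height L sinθ = 6.19·sin76.5° = 6.019 m, counterclockwise.
For rotational equilibrium, N × 6.019 = 706.7, so N = 117 N.
ΣFx = 0: friction at the foot balances the wall's push, so f = N_wall = 117 N.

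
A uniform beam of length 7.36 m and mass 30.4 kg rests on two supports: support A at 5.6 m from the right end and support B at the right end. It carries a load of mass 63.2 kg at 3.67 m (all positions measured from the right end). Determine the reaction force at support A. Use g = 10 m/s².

R_A ≈ 614 N

Sum moments about support B (its reaction then has zero moment arm).
Beam weight: 30.4 × 10 = 304 N down at 3.68 m → arm 3.68 m, τ = 304 × 3.68 = 1119 N·m counterclockwise.
Load: 63.2 × 10 = 632 N down at 3.67 m → arm 3.67 m, τ = 632 × 3.67 = 2319 N·m counterclockwise.
Net load moment about support B = 3438 N·m counterclockwise.
Reaction R at support A is upward at 5.6 m, arm 5.6 m → moment R × 5.6 clockwise.
For rotational equilibrium, R × 5.6 = 3438, so R = 614 N.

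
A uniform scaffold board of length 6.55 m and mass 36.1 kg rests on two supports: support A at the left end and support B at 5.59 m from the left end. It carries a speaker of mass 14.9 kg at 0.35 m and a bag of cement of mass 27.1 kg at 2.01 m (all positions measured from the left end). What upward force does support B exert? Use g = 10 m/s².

Taking torques about support A:
Beam weight: 36.1 × 10 = 361 N down at 3.275 m → arm 3.275 m, τ = 361 × 3.275 = 1182 N·m clockwise.
Speaker: 14.9 × 10 = 149 N down at 0.35 m → arm 0.35 m, τ = 149 × 0.35 = 52.15 N·m clockwise.
Bag of cement: 27.1 × 10 = 271 N down at 2.01 m → arm 2.01 m, τ = 271 × 2.01 = 544.7 N·m clockwise.
Net load moment about support A = 1779 N·m clockwise.
Reaction R at support B is upward at 5.59 m, arm 5.59 m → moment R × 5.59 counterclockwise.
Στ = 0 ⇒ R × 5.59 = 1779 ⇒ R = 318 N.

R_B ≈ 318 N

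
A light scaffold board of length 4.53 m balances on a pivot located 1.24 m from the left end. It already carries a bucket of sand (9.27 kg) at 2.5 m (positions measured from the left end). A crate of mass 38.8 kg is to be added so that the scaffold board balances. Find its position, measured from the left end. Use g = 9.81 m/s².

x ≈ 0.939 m from the left end

Taking torques about the pivot (at 1.24 m from the left end):
Bucket of sand: 9.27 × 9.81 = 90.94 N down at 2.5 m → arm 1.26 m, τ = 90.94 × 1.26 = 114.6 N·m clockwise.
Net moment of existing loads = 114.6 N·m clockwise.
The crate weighs 38.8 × 9.81 = 380.6 N and must supply an equal counterclockwise moment, so its lever arm about the pivot is 114.6 / 380.6 = 0.301 m.
That puts it at 1.24 − 0.301 = 0.939 m from the left end.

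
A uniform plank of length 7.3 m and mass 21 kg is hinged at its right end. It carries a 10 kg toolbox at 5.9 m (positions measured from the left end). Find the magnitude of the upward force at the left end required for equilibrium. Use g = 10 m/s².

F ≈ 124 N

Sum moments about the right end (the unknown pivot reaction has zero arm there).
Beam weight: 21 × 10 = 210 N down at 3.65 m → arm 3.65 m, τ = 210 × 3.65 = 766.5 N·m counterclockwise.
Toolbox: 10 × 10 = 100 N down at 5.9 m → arm 1.4 m, τ = 100 × 1.4 = 140 N·m counterclockwise.
Net moment of the loads = 906.5 N·m counterclockwise.
The upward force F acts at the left end, arm 7.3 m, giving F × 7.3 clockwise.
For rotational equilibrium, F × 7.3 = 906.5, so F = 906.5 / 7.3 = 124 N.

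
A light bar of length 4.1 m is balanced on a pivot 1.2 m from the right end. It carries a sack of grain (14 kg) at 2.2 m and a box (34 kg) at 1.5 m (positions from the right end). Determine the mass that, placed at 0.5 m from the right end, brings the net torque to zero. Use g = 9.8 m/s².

m ≈ 34.6 kg

Take moments about the pivot (at 1.2 m from the right end).
Sack of grain: 14 × 9.8 = 137.2 N down at 2.2 m → arm 1 m, τ = 137.2 × 1 = 137.2 N·m counterclockwise.
Box: 34 × 9.8 = 333.2 N down at 1.5 m → arm 0.3 m, τ = 333.2 × 0.3 = 99.96 N·m counterclockwise.
Net moment of known loads = 237.2 N·m counterclockwise.
An unknown mass m at 0.5 m has arm 0.7 m; its moment is m·g·0.7 clockwise.
Setting net torque to zero: m × 9.8 × 0.7 = 237.2 → m = 237.2 / (9.8 × 0.7) = 34.6 kg.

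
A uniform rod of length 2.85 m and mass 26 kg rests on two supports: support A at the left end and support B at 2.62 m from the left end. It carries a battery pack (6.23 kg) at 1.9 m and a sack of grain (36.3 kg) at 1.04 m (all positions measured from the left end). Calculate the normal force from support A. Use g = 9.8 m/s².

R_A ≈ 348 N

Sum moments about support B (its reaction then has zero moment arm).
Beam weight: 26 × 9.8 = 254.8 N down at 1.425 m → arm 1.195 m, τ = 254.8 × 1.195 = 304.5 N·m counterclockwise.
Battery pack: 6.23 × 9.8 = 61.05 N down at 1.9 m → arm 0.72 m, τ = 61.05 × 0.72 = 43.96 N·m counterclockwise.
Sack of grain: 36.3 × 9.8 = 355.7 N down at 1.04 m → arm 1.58 m, τ = 355.7 × 1.58 = 562 N·m counterclockwise.
Net load moment about support B = 910.5 N·m counterclockwise.
Reaction R at support A is upward at 0 m, arm 2.62 m → moment R × 2.62 clockwise.
For rotational equilibrium, R × 2.62 = 910.5, so R = 348 N.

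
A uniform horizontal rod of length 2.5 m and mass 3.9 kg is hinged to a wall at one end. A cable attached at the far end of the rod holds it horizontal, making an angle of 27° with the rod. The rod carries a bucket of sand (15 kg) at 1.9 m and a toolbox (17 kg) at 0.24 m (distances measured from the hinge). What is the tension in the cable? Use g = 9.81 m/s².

T ≈ 324 N

Taking torques about the hinge:
Beam weight: 3.9 × 9.81 = 38.26 N down at 1.25 m → arm 1.25 m, τ = 38.26 × 1.25 = 47.82 N·m clockwise.
Bucket of sand: 15 × 9.81 = 147.2 N down at 1.9 m → arm 1.9 m, τ = 147.2 × 1.9 = 279.7 N·m clockwise.
Toolbox: 17 × 9.81 = 166.8 N down at 0.24 m → arm 0.24 m, τ = 166.8 × 0.24 = 40.03 N·m clockwise.
Total clockwise load moment = 367.5 N·m.
The cable tension T acts at 2.5 m; only its component perpendicular to the rod, T sinθ, produces torque. sin 27° = 0.454.
Setting net torque to zero: T × 2.5 × 0.454 = 367.5 → T = 367.5 / 1.135 = 324 N.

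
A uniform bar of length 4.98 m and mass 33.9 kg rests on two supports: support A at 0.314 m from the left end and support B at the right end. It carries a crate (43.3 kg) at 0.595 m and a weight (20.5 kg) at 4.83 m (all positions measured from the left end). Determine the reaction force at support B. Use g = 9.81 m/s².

Take moments about support A.
Beam weight: 33.9 × 9.81 = 332.6 N down at 2.49 m → arm 2.176 m, τ = 332.6 × 2.176 = 723.7 N·m clockwise.
Crate: 43.3 × 9.81 = 424.8 N down at 0.595 m → arm 0.281 m, τ = 424.8 × 0.281 = 119.4 N·m clockwise.
Weight: 20.5 × 9.81 = 201.1 N down at 4.83 m → arm 4.516 m, τ = 201.1 × 4.516 = 908.2 N·m clockwise.
Net load moment about support A = 1751 N·m clockwise.
Reaction R at support B is upward at 4.98 m, arm 4.666 m → moment R × 4.666 counterclockwise.
Setting net torque to zero: R × 4.666 = 1751 → R = 375 N.

R_B ≈ 375 N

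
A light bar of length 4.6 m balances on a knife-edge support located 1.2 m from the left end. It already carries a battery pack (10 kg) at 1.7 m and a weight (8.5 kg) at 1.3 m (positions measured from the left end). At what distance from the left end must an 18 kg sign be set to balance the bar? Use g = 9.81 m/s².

Take moments about the knife-edge support (at 1.2 m from the left end).
Battery pack: 10 × 9.81 = 98.1 N down at 1.7 m → arm 0.5 m, τ = 98.1 × 0.5 = 49.05 N·m clockwise.
Weight: 8.5 × 9.81 = 83.39 N down at 1.3 m → arm 0.1 m, τ = 83.39 × 0.1 = 8.339 N·m clockwise.
Net moment of existing loads = 57.39 N·m clockwise.
The sign weighs 18 × 9.81 = 176.6 N and must supply an equal counterclockwise moment, so its lever arm about the knife-edge support is 57.39 / 176.6 = 0.325 m.
That puts it at 1.2 − 0.325 = 0.875 m from the left end.

x ≈ 0.875 m from the left end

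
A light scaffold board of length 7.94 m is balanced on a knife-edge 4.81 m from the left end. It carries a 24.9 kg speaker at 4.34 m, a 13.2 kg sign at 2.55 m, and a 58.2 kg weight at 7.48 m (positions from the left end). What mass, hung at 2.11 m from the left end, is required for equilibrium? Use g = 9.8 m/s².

m ≈ 42.2 kg

Taking torques about the knife-edge (at 4.81 m from the left end):
Speaker: 24.9 × 9.8 = 244 N down at 4.34 m → arm 0.47 m, τ = 244 × 0.47 = 114.7 N·m counterclockwise.
Sign: 13.2 × 9.8 = 129.4 N down at 2.55 m → arm 2.26 m, τ = 129.4 × 2.26 = 292.4 N·m counterclockwise.
Weight: 58.2 × 9.8 = 570.4 N down at 7.48 m → arm 2.67 m, τ = 570.4 × 2.67 = 1523 N·m clockwise.
Net moment of known loads = 1116 N·m clockwise.
An unknown mass m at 2.11 m has arm 2.7 m; its moment is m·g·2.7 counterclockwise.
For rotational equilibrium, m × 9.8 × 2.7 = 1116, so m = 1116 / (9.8 × 2.7) = 42.2 kg.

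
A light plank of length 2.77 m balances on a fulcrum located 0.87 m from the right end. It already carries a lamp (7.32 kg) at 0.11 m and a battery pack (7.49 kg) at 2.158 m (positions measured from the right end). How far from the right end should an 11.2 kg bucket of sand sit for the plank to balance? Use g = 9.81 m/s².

x ≈ 0.505 m from the right end

Taking torques about the fulcrum (at 0.87 m from the right end):
Lamp: 7.32 × 9.81 = 71.81 N down at 0.11 m → arm 0.76 m, τ = 71.81 × 0.76 = 54.58 N·m clockwise.
Battery pack: 7.49 × 9.81 = 73.48 N down at 2.158 m → arm 1.288 m, τ = 73.48 × 1.288 = 94.64 N·m counterclockwise.
Net moment of existing loads = 40.06 N·m counterclockwise.
The bucket of sand weighs 11.2 × 9.81 = 109.9 N and must supply an equal clockwise moment, so its lever arm about the fulcrum is 40.06 / 109.9 = 0.365 m.
That puts it at 0.87 − 0.365 = 0.505 m from the right end.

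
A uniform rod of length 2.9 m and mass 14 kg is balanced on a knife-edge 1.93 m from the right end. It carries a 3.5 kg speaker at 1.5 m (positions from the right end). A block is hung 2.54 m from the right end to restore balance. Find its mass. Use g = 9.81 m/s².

About the knife-edge (at 1.93 m from the right end):
Beam weight: 14 × 9.81 = 137.3 N down at 1.45 m → arm 0.48 m, τ = 137.3 × 0.48 = 65.9 N·m clockwise.
Speaker: 3.5 × 9.81 = 34.34 N down at 1.5 m → arm 0.43 m, τ = 34.34 × 0.43 = 14.77 N·m clockwise.
Net moment of known loads = 80.67 N·m clockwise.
An unknown mass m at 2.54 m has arm 0.61 m; its moment is m·g·0.61 counterclockwise.
For rotational equilibrium, m × 9.81 × 0.61 = 80.67, so m = 80.67 / (9.81 × 0.61) = 13.5 kg.

m ≈ 13.5 kg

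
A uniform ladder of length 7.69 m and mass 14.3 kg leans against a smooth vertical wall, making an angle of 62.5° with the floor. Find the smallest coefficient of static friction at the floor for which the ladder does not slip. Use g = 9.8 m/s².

About the foot of the ladder:
Ladder weight 14.3×9.8 = 140.1 N acts at 3.845 m along the ladder; its horizontal arm is 3.845·cos62.5° = 1.775 m → τ = 248.7 N·m clockwise.
Wall normal N acts horizontally at the top; its moment arm is the height L sinθ = 7.69·sin62.5° = 6.821 m, counterclockwise.
Στ = 0 ⇒ N × 6.821 = 248.7 ⇒ N = 36.46 N.
ΣFx = 0 ⇒ f = N_wall = 36.46 N. ΣFy = 0 ⇒ N_floor = 140.1 N.
μ_min = f / N_floor = 36.46 / 140.1 = 0.26.

μ_min ≈ 0.26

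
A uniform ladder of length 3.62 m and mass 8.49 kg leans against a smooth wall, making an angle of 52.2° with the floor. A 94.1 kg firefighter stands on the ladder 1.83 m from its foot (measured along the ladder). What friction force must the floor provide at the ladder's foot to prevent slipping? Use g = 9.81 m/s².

f ≈ 394 N

Take moments about the foot of the ladder.
Ladder weight 8.49×9.81 = 83.29 N acts at 1.81 m along the ladder; its horizontal arm is 1.81·cos52.2° = 1.109 m → τ = 92.37 N·m clockwise.
Firefighter: 94.1×9.81 = 923.1 N at 1.83 m → arm 1.122 m → τ = 1036 N·m clockwise.
Wall normal N acts horizontally at the top; its moment arm is the height L sinθ = 3.62·sin52.2° = 2.86 m, counterclockwise.
For rotational equilibrium, N × 2.86 = 1128, so N = 394 N.
ΣFx = 0: friction at the foot balances the wall's push, so f = N_wall = 394 N.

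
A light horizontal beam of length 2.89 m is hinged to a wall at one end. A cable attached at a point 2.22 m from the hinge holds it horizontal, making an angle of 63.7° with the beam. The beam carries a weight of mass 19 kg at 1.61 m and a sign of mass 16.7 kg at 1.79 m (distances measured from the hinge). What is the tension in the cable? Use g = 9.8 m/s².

Taking torques about the hinge:
Weight: 19 × 9.8 = 186.2 N down at 1.61 m → arm 1.61 m, τ = 186.2 × 1.61 = 299.8 N·m clockwise.
Sign: 16.7 × 9.8 = 163.7 N down at 1.79 m → arm 1.79 m, τ = 163.7 × 1.79 = 293 N·m clockwise.
Total clockwise load moment = 592.8 N·m.
The cable tension T acts at 2.22 m; only its component perpendicular to the beam, T sinθ, produces torque. sin 63.7° = 0.8965.
Στ = 0 ⇒ T × 2.22 × 0.8965 = 592.8 ⇒ T = 592.8 / 1.99 = 298 N.

T ≈ 298 N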